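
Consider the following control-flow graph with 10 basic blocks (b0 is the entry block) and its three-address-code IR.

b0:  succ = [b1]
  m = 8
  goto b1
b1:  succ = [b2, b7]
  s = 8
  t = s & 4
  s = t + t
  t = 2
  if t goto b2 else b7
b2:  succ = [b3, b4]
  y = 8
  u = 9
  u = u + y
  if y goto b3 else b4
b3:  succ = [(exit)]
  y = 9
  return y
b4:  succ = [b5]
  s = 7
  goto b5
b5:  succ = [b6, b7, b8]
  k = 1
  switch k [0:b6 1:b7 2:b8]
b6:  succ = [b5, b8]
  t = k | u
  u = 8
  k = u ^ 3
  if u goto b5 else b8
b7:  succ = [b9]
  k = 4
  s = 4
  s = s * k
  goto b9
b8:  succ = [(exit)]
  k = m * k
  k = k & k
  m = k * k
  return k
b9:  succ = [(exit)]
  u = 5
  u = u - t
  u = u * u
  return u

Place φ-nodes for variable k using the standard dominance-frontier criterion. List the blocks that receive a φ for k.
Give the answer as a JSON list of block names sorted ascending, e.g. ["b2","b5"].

Answer: ["b5", "b7", "b8"]

Derivation:
idom tree: b1←b0 b2←b1 b3←b2 b4←b2 b5←b4 b6←b5 b7←b1 b8←b5 b9←b7
Join-block Dom:
  b5: preds {b4,b6}: {b0,b1,b2,b4} ∩ {b0,b1,b2,b4,b5,b6} = {b0,b1,b2,b4}; idom=b4
  b7: preds {b1,b5}: {b0,b1} ∩ {b0,b1,b2,b4,b5} = {b0,b1}; idom=b1
  b8: preds {b5,b6}: {b0,b1,b2,b4,b5} ∩ {b0,b1,b2,b4,b5,b6} = {b0,b1,b2,b4,b5}; idom=b5

DF derivation:
  join b5 pred b4: · stop@b4
  join b5 pred b6: b6→b5 stop@b4
  join b7 pred b1: · stop@b1
  join b7 pred b5: b5→b4→b2 stop@b1
  join b8 pred b5: · stop@b5
  join b8 pred b6: b6 stop@b5
  b0: DF=∅
  b1: DF=∅
  b2: DF={b7}
  b3: DF=∅
  b4: DF={b7}
  b5: DF={b5,b7}
  b6: DF={b5,b8}
  b7: DF=∅
  b8: DF=∅
  b9: DF=∅

φ for k: defs {b5,b6,b7,b8}
  DF⁺ = {b5,b7,b8}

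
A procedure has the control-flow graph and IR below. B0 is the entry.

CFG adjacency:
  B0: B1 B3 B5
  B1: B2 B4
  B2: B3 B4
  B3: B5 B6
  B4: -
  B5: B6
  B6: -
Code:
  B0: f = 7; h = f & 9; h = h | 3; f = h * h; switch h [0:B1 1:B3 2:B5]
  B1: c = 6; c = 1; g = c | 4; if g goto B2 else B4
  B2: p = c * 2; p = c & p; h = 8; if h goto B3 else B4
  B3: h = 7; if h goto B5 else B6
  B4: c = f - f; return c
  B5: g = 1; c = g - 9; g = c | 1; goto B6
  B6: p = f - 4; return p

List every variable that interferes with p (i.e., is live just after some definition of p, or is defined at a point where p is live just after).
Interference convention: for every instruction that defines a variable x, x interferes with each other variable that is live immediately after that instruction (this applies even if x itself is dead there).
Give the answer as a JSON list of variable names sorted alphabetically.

Per-block:
  B0: {f,h} / ∅
  B1: {c,g} / ∅
  B2: {h,p} / {c}
  B3: {h} / ∅
  B4: {c} / {f}
  B5: {c,g} / ∅
  B6: {p} / {f}

Liveness:
  live B0: ∅→{f}
  live B1: {f}→{c,f}
  live B2: {c,f}→{f}
  live B3: {f}→{f}
  live B4: {f}→∅
  live B5: {f}→{f}
  live B6: {f}→∅

Conflict graph:
  c — {f,g,p}
  f — {c,g,h,p}
  g — {c,f}
  h — {f}
  p — {c,f}

N(p) = ["c", "f"]

Answer: ["c", "f"]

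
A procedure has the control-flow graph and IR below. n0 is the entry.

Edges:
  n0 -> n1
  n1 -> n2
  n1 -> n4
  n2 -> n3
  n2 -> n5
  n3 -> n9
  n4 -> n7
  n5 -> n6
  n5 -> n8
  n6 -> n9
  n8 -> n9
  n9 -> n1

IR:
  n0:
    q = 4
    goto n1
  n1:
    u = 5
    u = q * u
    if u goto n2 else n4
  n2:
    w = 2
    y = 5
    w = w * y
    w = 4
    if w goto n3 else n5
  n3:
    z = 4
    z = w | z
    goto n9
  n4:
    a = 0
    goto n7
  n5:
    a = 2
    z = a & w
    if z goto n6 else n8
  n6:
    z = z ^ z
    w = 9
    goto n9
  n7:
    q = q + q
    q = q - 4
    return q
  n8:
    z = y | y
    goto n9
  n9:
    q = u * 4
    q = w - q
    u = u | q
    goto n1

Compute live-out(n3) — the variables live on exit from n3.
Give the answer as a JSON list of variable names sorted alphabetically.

def/use:
  n0: {q} / ∅
  n1: {u} / {q}
  n2: {w,y} / ∅
  n3: {z} / {w}
  n4: {a} / ∅
  n5: {a,z} / {w}
  n6: {w,z} / {z}
  n7: {q} / {q}
  n8: {z} / {y}
  n9: {q,u} / {u,w}

Live sets:
  n0: in=∅ out={q}
  n1: in={q} out={q,u}
  n2: in={u} out={u,w,y}
  n3: in={u,w} out={u,w}
  n4: in={q} out={q}
  n5: in={u,w,y} out={u,w,y,z}
  n6: in={u,z} out={u,w}
  n7: in={q} out=∅
  n8: in={u,w,y} out={u,w}
  n9: in={u,w} out={q}

live-out(n3) = ["u", "w"]

Answer: ["u", "w"]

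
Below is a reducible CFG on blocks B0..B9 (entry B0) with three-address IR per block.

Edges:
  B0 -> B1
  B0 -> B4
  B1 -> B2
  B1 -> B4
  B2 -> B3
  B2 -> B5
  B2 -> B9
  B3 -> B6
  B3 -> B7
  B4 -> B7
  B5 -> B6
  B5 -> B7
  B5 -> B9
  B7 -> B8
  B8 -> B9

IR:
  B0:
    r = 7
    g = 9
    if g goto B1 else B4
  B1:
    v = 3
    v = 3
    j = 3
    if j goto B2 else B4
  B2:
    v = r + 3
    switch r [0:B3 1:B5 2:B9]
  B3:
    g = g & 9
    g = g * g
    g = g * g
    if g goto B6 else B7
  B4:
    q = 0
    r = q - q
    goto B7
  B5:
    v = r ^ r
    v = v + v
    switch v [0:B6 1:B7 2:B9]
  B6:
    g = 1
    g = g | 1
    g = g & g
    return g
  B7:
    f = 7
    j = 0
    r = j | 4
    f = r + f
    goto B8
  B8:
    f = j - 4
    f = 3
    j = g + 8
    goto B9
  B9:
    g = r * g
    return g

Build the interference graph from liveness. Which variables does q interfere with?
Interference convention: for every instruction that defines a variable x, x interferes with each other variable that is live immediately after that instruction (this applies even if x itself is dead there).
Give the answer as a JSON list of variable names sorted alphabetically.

Answer: ["g"]

Working:
def/use:
  B0: def={g,r} ue=∅
  B1: def={j,v} ue=∅
  B2: def={v} ue={r}
  B3: def={g} ue={g}
  B4: def={q,r} ue=∅
  B5: def={v} ue={r}
  B6: def={g} ue=∅
  B7: def={f,j,r} ue=∅
  B8: def={f,j} ue={g,j}
  B9: def={g} ue={g,r}

Live sets:
  B0: in=∅ out={g,r}
  B1: in={g,r} out={g,r}
  B2: in={g,r} out={g,r}
  B3: in={g} out={g}
  B4: in={g} out={g}
  B5: in={g,r} out={g,r}
  B6: in=∅ out=∅
  B7: in={g} out={g,j,r}
  B8: in={g,j,r} out={g,r}
  B9: in={g,r} out=∅

Interference:
  f: {g,j,r}
  g: {f,j,q,r,v}
  j: {f,g,r}
  q: {g}
  r: {f,g,j,v}
  v: {g,r}

N(q) = ["g"]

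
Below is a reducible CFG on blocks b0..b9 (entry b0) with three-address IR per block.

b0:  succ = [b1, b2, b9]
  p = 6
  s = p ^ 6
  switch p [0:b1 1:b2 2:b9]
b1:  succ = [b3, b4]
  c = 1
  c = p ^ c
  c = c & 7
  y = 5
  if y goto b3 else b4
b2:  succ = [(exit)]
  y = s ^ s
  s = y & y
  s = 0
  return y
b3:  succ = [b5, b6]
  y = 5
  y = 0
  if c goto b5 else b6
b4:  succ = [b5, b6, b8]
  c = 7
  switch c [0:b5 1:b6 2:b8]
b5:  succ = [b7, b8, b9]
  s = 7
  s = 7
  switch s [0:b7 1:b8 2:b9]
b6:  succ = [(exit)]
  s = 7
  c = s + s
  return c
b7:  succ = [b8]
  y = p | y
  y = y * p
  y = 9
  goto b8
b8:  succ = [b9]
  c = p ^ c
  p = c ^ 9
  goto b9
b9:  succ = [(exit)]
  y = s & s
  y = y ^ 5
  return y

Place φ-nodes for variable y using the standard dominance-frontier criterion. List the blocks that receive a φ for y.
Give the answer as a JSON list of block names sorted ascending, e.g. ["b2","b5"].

Answer: ["b5", "b6", "b8", "b9"]

Working:
idom tree: b1←b0 b2←b0 b3←b1 b4←b1 b5←b1 b6←b1 b7←b5 b8←b1 b9←b0
Join-block Dom:
  b5: preds {b3,b4}: {b0,b1,b3} ∩ {b0,b1,b4} = {b0,b1}; idom=b1
  b6: preds {b3,b4}: {b0,b1,b3} ∩ {b0,b1,b4} = {b0,b1}; idom=b1
  b8: preds {b4,b5,b7}: {b0,b1,b4} ∩ {b0,b1,b5} ∩ {b0,b1,b5,b7} = {b0,b1}; idom=b1
  b9: preds {b0,b5,b8}: {b0} ∩ {b0,b1,b5} ∩ {b0,b1,b8} = {b0}; idom=b0

DF walk-up:
  join b5 pred b3: b3 stop@b1
  join b5 pred b4: b4 stop@b1
  join b6 pred b3: b3 stop@b1
  join b6 pred b4: b4 stop@b1
  join b8 pred b4: b4 stop@b1
  join b8 pred b5: b5 stop@b1
  join b8 pred b7: b7→b5 stop@b1
  join b9 pred b0: · stop@b0
  join b9 pred b5: b5→b1 stop@b0
  join b9 pred b8: b8→b1 stop@b0
  DF(b0)=∅
  DF(b1)={b9}
  DF(b2)=∅
  DF(b3)={b5,b6}
  DF(b4)={b5,b6,b8}
  DF(b5)={b8,b9}
  DF(b6)=∅
  DF(b7)={b8}
  DF(b8)={b9}
  DF(b9)=∅

φ for y: defs {b1,b2,b3,b7,b9}
  DF⁺ = {b5,b6,b8,b9}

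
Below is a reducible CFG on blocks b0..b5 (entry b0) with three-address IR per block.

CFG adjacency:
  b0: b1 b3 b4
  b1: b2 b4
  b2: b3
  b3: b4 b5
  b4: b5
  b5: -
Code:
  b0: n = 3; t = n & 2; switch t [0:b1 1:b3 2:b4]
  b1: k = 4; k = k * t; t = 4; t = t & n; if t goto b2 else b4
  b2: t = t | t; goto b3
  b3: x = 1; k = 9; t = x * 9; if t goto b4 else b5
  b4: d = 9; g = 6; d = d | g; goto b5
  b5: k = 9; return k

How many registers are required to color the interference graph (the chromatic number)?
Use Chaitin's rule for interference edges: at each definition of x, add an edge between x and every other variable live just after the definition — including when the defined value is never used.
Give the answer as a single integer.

Answer: 3

Derivation:
Per-block:
  b0: def={n,t} ue=∅
  b1: def={k,t} ue={n,t}
  b2: def={t} ue={t}
  b3: def={k,t,x} ue=∅
  b4: def={d,g} ue=∅
  b5: def={k} ue=∅

Liveness:
  live b0: ∅→{n,t}
  live b1: {n,t}→{t}
  live b2: {t}→∅
  live b3: ∅→∅
  live b4: ∅→∅
  live b5: ∅→∅

Conflict graph:
  d — {g}
  g — {d}
  k — {n,t,x}
  n — {k,t}
  t — {k,n}
  x — {k}

Colouring:
  lower bound: {k,n,t} mutually conflict ⇒ χ ≥ 3
  assign d→R0 g→R1 k→R0 n→R1 t→R2 x→R1 — no edge inside a register ⇒ χ ≤ 3
  χ = 3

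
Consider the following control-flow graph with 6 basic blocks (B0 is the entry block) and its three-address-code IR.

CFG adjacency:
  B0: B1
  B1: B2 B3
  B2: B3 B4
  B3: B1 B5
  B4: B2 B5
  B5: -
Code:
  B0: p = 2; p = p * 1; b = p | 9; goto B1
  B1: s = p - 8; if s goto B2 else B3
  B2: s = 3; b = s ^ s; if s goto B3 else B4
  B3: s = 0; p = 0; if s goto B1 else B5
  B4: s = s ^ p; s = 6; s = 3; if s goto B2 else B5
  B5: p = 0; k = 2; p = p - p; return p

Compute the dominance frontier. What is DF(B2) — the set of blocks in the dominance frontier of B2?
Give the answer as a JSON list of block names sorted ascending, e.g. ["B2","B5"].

Answer: ["B2", "B3", "B5"]

Analysis:
idom tree: B1←B0 B2←B1 B3←B1 B4←B2 B5←B1
Dom at joins:
  B1: preds {B0,B3}: {B0} ∩ {B0,B1,B3} = {B0}; idom=B0
  B2: preds {B1,B4}: {B0,B1} ∩ {B0,B1,B2,B4} = {B0,B1}; idom=B1
  B3: preds {B1,B2}: {B0,B1} ∩ {B0,B1,B2} = {B0,B1}; idom=B1
  B5: preds {B3,B4}: {B0,B1,B3} ∩ {B0,B1,B2,B4} = {B0,B1}; idom=B1

DF derivation:
  join B1 pred B0: · stop@B0
  join B1 pred B3: B3→B1 stop@B0
  join B2 pred B1: · stop@B1
  join B2 pred B4: B4→B2 stop@B1
  join B3 pred B1: · stop@B1
  join B3 pred B2: B2 stop@B1
  join B5 pred B3: B3 stop@B1
  join B5 pred B4: B4→B2 stop@B1
  B0 → ∅
  B1 → {B1}
  B2 → {B2,B3,B5}
  B3 → {B1,B5}
  B4 → {B2,B5}
  B5 → ∅

DF(B2) = ["B2", "B3", "B5"]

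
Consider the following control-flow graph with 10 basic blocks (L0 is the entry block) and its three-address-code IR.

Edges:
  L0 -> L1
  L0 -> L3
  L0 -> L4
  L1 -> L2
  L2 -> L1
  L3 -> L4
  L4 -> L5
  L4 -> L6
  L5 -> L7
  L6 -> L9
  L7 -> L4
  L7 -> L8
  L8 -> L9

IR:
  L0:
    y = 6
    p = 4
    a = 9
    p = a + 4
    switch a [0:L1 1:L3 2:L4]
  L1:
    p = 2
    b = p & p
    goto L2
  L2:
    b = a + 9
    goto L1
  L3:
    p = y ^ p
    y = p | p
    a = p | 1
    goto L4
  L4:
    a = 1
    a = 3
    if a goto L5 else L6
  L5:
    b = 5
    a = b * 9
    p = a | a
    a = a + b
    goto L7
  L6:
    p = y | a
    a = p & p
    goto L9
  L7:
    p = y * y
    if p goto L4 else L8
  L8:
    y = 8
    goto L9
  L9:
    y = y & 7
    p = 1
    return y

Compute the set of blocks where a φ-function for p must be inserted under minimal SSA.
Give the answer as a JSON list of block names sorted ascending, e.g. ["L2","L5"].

idom tree: L1←L0 L2←L1 L3←L0 L4←L0 L5←L4 L6←L4 L7←L5 L8←L7 L9←L4
Dom at joins:
  L1: preds {L0,L2}: {L0} ∩ {L0,L1,L2} = {L0}; idom=L0
  L4: preds {L0,L3,L7}: {L0} ∩ {L0,L3} ∩ {L0,L4,L5,L7} = {L0}; idom=L0
  L9: preds {L6,L8}: {L0,L4,L6} ∩ {L0,L4,L5,L7,L8} = {L0,L4}; idom=L4

DF derivation:
  join L1 pred L0: · stop@L0
  join L1 pred L2: L2→L1 stop@L0
  join L4 pred L0: · stop@L0
  join L4 pred L3: L3 stop@L0
  join L4 pred L7: L7→L5→L4 stop@L0
  join L9 pred L6: L6 stop@L4
  join L9 pred L8: L8→L7→L5 stop@L4
  L0: DF=∅
  L1: DF={L1}
  L2: DF={L1}
  L3: DF={L4}
  L4: DF={L4}
  L5: DF={L4,L9}
  L6: DF={L9}
  L7: DF={L4,L9}
  L8: DF={L9}
  L9: DF=∅

φ for p: defs {L0,L1,L3,L5,L6,L7,L9}
  DF⁺ = {L1,L4,L9}

Answer: ["L1", "L4", "L9"]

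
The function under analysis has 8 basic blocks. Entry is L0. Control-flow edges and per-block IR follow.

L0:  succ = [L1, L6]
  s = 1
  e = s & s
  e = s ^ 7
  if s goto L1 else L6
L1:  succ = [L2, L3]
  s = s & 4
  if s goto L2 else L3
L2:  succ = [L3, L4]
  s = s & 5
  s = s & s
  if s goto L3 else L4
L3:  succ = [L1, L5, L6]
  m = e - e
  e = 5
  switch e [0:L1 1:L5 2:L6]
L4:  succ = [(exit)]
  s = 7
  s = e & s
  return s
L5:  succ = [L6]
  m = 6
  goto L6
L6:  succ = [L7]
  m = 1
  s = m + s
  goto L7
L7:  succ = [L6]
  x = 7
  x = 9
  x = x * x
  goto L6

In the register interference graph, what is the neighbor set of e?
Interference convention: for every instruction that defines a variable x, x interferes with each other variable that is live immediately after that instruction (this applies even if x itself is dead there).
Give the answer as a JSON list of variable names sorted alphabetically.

def/use:
  L0 def {e,s} use ∅
  L1 def {s} use {s}
  L2 def {s} use {s}
  L3 def {e,m} use {e}
  L4 def {s} use {e}
  L5 def {m} use ∅
  L6 def {m,s} use {s}
  L7 def {x} use ∅

Liveness:
  live L0: ∅→{e,s}
  live L1: {e,s}→{e,s}
  live L2: {e,s}→{e,s}
  live L3: {e,s}→{e,s}
  live L4: {e}→∅
  live L5: {s}→{s}
  live L6: {s}→{s}
  live L7: {s}→{s}

Interfere edges:
  e↔{s}
  m↔{s}
  s↔{e,m,x}
  x↔{s}

N(e) = ["s"]

Answer: ["s"]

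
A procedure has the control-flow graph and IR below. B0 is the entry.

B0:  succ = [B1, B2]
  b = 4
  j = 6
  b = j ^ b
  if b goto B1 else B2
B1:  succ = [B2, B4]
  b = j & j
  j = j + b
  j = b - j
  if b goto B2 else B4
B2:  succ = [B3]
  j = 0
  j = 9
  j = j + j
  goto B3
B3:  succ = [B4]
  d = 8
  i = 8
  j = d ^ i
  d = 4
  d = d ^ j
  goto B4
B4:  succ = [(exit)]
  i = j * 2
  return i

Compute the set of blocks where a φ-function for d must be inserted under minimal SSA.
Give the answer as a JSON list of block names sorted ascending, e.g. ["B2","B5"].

Answer: ["B4"]

Analysis:
idom tree: B1←B0 B2←B0 B3←B2 B4←B0
Join-block Dom:
  B2: preds {B0,B1}: {B0} ∩ {B0,B1} = {B0}; idom=B0
  B4: preds {B1,B3}: {B0,B1} ∩ {B0,B2,B3} = {B0}; idom=B0

Frontier:
  join B2 pred B0: · stop@B0
  join B2 pred B1: B1 stop@B0
  join B4 pred B1: B1 stop@B0
  join B4 pred B3: B3→B2 stop@B0
  B0: DF=∅
  B1: DF={B2,B4}
  B2: DF={B4}
  B3: DF={B4}
  B4: DF=∅

φ for d: defs {B3}
  DF⁺ = {B4}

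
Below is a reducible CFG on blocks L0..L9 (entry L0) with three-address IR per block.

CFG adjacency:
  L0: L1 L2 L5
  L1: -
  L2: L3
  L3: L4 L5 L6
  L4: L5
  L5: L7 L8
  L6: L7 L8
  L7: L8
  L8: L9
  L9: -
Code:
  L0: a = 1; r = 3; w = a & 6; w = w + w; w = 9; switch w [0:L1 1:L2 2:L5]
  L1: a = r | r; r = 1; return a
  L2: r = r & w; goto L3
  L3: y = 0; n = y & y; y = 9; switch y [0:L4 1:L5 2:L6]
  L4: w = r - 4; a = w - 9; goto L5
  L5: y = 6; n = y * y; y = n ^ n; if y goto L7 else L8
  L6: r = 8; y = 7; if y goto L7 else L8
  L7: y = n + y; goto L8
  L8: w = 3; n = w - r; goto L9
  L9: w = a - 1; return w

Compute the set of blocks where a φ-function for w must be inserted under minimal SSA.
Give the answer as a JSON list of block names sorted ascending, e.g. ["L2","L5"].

Answer: ["L5", "L7", "L8"]

Working:
idom tree: L1←L0 L2←L0 L3←L2 L4←L3 L5←L0 L6←L3 L7←L0 L8←L0 L9←L8
Dom∩ at merges:
  L5: preds {L0,L3,L4}: {L0} ∩ {L0,L2,L3} ∩ {L0,L2,L3,L4} = {L0}; idom=L0
  L7: preds {L5,L6}: {L0,L5} ∩ {L0,L2,L3,L6} = {L0}; idom=L0
  L8: preds {L5,L6,L7}: {L0,L5} ∩ {L0,L2,L3,L6} ∩ {L0,L7} = {L0}; idom=L0

DF walk-up:
  L5←L0: walk · to L0
  L5←L3: walk L3→L2 to L0
  L5←L4: walk L4→L3→L2 to L0
  L7←L5: walk L5 to L0
  L7←L6: walk L6→L3→L2 to L0
  L8←L5: walk L5 to L0
  L8←L6: walk L6→L3→L2 to L0
  L8←L7: walk L7 to L0
  DF(L0)=∅
  DF(L1)=∅
  DF(L2)={L5,L7,L8}
  DF(L3)={L5,L7,L8}
  DF(L4)={L5}
  DF(L5)={L7,L8}
  DF(L6)={L7,L8}
  DF(L7)={L8}
  DF(L8)=∅
  DF(L9)=∅

φ for w: defs {L0,L4,L8,L9}
  DF⁺ = {L5,L7,L8}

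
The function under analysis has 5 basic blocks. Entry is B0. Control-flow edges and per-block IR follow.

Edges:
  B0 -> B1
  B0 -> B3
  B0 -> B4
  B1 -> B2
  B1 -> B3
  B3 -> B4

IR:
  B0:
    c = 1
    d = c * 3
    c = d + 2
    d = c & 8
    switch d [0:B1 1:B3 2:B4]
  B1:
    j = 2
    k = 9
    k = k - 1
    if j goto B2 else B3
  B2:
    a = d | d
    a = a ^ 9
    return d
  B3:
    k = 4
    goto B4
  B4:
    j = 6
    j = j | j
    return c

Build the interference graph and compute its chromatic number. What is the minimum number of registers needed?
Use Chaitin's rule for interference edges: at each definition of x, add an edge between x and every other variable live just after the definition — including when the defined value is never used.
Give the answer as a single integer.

Answer: 4

Analysis:
Block summaries:
  B0: def={c,d} ue=∅
  B1: def={j,k} ue=∅
  B2: def={a} ue={d}
  B3: def={k} ue=∅
  B4: def={j} ue={c}

Liveness:
  B0: in=∅ out={c,d}
  B1: in={c,d} out={c,d}
  B2: in={d} out=∅
  B3: in={c} out={c}
  B4: in={c} out=∅

Interfere edges:
  a — {d}
  c — {d,j,k}
  d — {a,c,j,k}
  j — {c,d,k}
  k — {c,d,j}

Colouring:
  clique {c,d,j,k} ⇒ need ≥ 4
  4-colouring: R0={d}  R1={a,c}  R2={j}  R3={k}
  χ = 4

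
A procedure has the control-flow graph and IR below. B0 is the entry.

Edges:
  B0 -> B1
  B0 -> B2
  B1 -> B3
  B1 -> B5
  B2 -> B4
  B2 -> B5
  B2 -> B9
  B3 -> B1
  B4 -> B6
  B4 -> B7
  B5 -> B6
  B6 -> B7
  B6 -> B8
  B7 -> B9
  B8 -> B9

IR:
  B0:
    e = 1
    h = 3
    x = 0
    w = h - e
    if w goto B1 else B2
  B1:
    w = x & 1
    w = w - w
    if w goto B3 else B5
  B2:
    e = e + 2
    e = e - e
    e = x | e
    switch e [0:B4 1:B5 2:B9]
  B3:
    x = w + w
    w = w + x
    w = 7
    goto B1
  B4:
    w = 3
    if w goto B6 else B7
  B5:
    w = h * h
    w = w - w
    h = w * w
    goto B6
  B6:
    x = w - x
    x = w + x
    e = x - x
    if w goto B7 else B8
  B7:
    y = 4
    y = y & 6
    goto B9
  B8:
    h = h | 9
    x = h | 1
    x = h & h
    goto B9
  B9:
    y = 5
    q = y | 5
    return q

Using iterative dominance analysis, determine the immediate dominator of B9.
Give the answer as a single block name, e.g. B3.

Answer: B0

Derivation:
idom tree: B1←B0 B2←B0 B3←B1 B4←B2 B5←B0 B6←B0 B7←B0 B8←B6 B9←B0
Dom at joins:
  B1: preds {B0,B3}: {B0} ∩ {B0,B1,B3} = {B0}; idom=B0
  B5: preds {B1,B2}: {B0,B1} ∩ {B0,B2} = {B0}; idom=B0
  B6: preds {B4,B5}: {B0,B2,B4} ∩ {B0,B5} = {B0}; idom=B0
  B7: preds {B4,B6}: {B0,B2,B4} ∩ {B0,B6} = {B0}; idom=B0
  B9: preds {B2,B7,B8}: {B0,B2} ∩ {B0,B7} ∩ {B0,B6,B8} = {B0}; idom=B0

idom(B9) = B0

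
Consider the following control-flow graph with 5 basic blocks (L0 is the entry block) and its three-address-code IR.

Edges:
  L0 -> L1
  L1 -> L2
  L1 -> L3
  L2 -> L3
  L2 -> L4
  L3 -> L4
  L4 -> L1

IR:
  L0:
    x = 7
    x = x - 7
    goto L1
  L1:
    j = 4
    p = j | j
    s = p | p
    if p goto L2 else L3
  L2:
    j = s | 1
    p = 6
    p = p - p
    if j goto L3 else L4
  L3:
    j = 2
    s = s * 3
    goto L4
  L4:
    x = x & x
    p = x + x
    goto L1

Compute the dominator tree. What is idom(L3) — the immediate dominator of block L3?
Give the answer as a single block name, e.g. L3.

idom tree: L1←L0 L2←L1 L3←L1 L4←L1
Dom∩ at merges:
  L1: preds {L0,L4}: {L0} ∩ {L0,L1,L4} = {L0}; idom=L0
  L3: preds {L1,L2}: {L0,L1} ∩ {L0,L1,L2} = {L0,L1}; idom=L1
  L4: preds {L2,L3}: {L0,L1,L2} ∩ {L0,L1,L3} = {L0,L1}; idom=L1

idom(L3) = L1

Answer: L1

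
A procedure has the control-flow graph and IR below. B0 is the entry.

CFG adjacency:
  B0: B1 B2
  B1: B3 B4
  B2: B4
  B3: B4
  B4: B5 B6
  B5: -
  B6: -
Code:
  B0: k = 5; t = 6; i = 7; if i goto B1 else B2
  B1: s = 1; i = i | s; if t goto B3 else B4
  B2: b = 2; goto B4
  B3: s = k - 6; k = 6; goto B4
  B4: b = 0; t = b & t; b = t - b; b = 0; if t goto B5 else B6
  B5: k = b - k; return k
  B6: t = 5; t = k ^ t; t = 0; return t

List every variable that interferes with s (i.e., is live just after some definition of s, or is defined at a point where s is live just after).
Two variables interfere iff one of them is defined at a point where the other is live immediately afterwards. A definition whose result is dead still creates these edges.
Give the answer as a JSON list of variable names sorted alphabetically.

Answer: ["i", "k", "t"]

Analysis:
def/use:
  B0: {i,k,t} / ∅
  B1: {i,s} / {i,t}
  B2: {b} / ∅
  B3: {k,s} / {k}
  B4: {b,t} / {t}
  B5: {k} / {b,k}
  B6: {t} / {k}

Liveness:
  live B0: ∅→{i,k,t}
  live B1: {i,k,t}→{k,t}
  live B2: {k,t}→{k,t}
  live B3: {k,t}→{k,t}
  live B4: {k,t}→{b,k}
  live B5: {b,k}→∅
  live B6: {k}→∅

Interference:
  b — {k,t}
  i — {k,s,t}
  k — {b,i,s,t}
  s — {i,k,t}
  t — {b,i,k,s}

N(s) = ["i", "k", "t"]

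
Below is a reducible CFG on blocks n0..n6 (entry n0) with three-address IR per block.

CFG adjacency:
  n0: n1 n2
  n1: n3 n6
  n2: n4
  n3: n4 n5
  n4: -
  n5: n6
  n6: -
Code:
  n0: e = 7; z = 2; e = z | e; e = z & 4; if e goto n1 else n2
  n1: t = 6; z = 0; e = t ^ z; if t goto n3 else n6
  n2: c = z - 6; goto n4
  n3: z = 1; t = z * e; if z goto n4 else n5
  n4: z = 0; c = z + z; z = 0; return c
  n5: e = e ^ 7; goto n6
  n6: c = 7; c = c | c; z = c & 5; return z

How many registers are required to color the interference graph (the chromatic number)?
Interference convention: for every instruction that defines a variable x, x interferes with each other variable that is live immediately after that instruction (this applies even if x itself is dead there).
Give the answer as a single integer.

Answer: 3

Derivation:
Per-block:
  n0 def {e,z} use ∅
  n1 def {e,t,z} use ∅
  n2 def {c} use {z}
  n3 def {t,z} use {e}
  n4 def {c,z} use ∅
  n5 def {e} use {e}
  n6 def {c,z} use ∅

Live sets:
  n0: in=∅ out={z}
  n1: in=∅ out={e}
  n2: in={z} out=∅
  n3: in={e} out={e}
  n4: in=∅ out=∅
  n5: in={e} out=∅
  n6: in=∅ out=∅

Interference:
  c — {z}
  e — {t,z}
  t — {e,z}
  z — {c,e,t}

Colouring:
  {e,t,z} pairwise interfere (3-clique) ⇒ χ ≥ 3
  assign c→c1 e→c1 t→c2 z→c0 — no edge inside a register ⇒ χ ≤ 3
  χ = 3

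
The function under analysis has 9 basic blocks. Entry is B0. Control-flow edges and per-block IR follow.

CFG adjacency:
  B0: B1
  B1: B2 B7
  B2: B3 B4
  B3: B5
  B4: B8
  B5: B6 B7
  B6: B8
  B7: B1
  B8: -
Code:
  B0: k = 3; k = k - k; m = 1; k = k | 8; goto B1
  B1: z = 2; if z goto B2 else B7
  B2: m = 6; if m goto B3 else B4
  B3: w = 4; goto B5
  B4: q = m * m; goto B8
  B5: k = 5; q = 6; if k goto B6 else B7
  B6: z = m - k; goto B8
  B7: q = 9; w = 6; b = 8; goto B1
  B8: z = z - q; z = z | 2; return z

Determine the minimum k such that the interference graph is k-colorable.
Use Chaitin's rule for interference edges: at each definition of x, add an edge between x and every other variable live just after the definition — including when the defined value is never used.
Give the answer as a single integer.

Answer: 3

Derivation:
def/use:
  B0: def={k,m} ue=∅
  B1: def={z} ue=∅
  B2: def={m} ue=∅
  B3: def={w} ue=∅
  B4: def={q} ue={m}
  B5: def={k,q} ue=∅
  B6: def={z} ue={k,m}
  B7: def={b,q,w} ue=∅
  B8: def={z} ue={q,z}

Live sets:
  B0 li=∅ lo=∅
  B1 li=∅ lo={z}
  B2 li={z} lo={m,z}
  B3 li={m} lo={m}
  B4 li={m,z} lo={q,z}
  B5 li={m} lo={k,m,q}
  B6 li={k,m,q} lo={q,z}
  B7 li=∅ lo=∅
  B8 li={q,z} lo=∅

Interfere edges:
  b↔∅
  k↔{m,q}
  m↔{k,q,w,z}
  q↔{k,m,z}
  w↔{m}
  z↔{m,q}

Chromatic number:
  {k,m,q} pairwise interfere (3-clique) ⇒ χ ≥ 3
  3-colouring: R0={b,m}  R1={q,w}  R2={k,z}
  χ = 3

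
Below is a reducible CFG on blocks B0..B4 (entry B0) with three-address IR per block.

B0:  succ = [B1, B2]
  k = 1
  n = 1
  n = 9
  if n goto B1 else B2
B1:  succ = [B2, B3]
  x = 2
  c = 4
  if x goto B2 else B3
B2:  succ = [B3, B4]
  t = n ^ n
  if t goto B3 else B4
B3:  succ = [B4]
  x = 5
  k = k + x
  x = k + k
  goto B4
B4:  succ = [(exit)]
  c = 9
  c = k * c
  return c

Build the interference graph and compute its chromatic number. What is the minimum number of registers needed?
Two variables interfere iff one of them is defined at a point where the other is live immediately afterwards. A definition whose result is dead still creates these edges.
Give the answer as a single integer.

Per-block:
  B0 def {k,n} use ∅
  B1 def {c,x} use ∅
  B2 def {t} use {n}
  B3 def {k,x} use {k}
  B4 def {c} use {k}

Live sets:
  B0 li=∅ lo={k,n}
  B1 li={k,n} lo={k,n}
  B2 li={k,n} lo={k}
  B3 li={k} lo={k}
  B4 li={k} lo=∅

Interference:
  c↔{k,n,x}
  k↔{c,n,t,x}
  n↔{c,k,x}
  t↔{k}
  x↔{c,k,n}

Registers:
  clique {c,k,n,x} ⇒ need ≥ 4
  assign c→r1 k→r0 n→r2 t→r1 x→r3 — no edge inside a register ⇒ χ ≤ 4
  χ = 4

Answer: 4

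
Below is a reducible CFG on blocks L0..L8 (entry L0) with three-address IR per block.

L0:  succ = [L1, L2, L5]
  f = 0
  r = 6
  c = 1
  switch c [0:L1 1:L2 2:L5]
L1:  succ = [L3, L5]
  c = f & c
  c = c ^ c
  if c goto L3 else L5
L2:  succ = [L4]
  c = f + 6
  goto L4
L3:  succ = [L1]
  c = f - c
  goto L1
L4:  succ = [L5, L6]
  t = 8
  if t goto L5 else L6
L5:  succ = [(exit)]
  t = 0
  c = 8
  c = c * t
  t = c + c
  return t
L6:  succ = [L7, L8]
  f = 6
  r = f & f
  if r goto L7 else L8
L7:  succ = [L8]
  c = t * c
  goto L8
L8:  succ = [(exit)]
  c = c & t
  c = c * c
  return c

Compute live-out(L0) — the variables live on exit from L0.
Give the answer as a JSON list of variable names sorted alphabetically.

Answer: ["c", "f"]

Working:
Per-block:
  L0: def={c,f,r} ue=∅
  L1: def={c} ue={c,f}
  L2: def={c} ue={f}
  L3: def={c} ue={c,f}
  L4: def={t} ue=∅
  L5: def={c,t} ue=∅
  L6: def={f,r} ue=∅
  L7: def={c} ue={c,t}
  L8: def={c} ue={c,t}

Backward fixpoint:
  L0: in=∅ out={c,f}
  L1: in={c,f} out={c,f}
  L2: in={f} out={c}
  L3: in={c,f} out={c,f}
  L4: in={c} out={c,t}
  L5: in=∅ out=∅
  L6: in={c,t} out={c,t}
  L7: in={c,t} out={c,t}
  L8: in={c,t} out=∅

live-out(L0) = ["c", "f"]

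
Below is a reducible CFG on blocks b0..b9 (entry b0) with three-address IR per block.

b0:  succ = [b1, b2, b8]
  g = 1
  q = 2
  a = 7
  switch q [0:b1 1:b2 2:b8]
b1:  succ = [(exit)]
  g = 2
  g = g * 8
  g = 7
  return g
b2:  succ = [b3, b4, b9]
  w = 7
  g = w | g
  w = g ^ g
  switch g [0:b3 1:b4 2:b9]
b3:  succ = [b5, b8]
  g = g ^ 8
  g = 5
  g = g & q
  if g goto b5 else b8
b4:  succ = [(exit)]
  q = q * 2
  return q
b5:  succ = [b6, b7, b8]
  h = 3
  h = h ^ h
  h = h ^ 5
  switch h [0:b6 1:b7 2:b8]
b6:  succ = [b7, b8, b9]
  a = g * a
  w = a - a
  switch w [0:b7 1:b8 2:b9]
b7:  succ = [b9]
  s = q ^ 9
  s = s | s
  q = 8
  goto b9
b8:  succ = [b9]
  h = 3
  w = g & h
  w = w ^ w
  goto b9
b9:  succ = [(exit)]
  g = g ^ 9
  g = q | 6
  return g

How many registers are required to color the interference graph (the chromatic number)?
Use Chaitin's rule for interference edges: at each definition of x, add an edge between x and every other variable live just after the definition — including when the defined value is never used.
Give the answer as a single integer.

Answer: 4

Analysis:
def/use:
  b0 def {a,g,q} use ∅
  b1 def {g} use ∅
  b2 def {g,w} use {g}
  b3 def {g} use {g,q}
  b4 def {q} use {q}
  b5 def {h} use ∅
  b6 def {a,w} use {a,g}
  b7 def {q,s} use {q}
  b8 def {h,w} use {g}
  b9 def {g} use {g,q}

Live sets:
  live b0: ∅→{a,g,q}
  live b1: ∅→∅
  live b2: {a,g,q}→{a,g,q}
  live b3: {a,g,q}→{a,g,q}
  live b4: {q}→∅
  live b5: {a,g,q}→{a,g,q}
  live b6: {a,g,q}→{g,q}
  live b7: {g,q}→{g,q}
  live b8: {g,q}→{g,q}
  live b9: {g,q}→∅

Interference:
  a↔{g,h,q,w}
  g↔{a,h,q,s,w}
  h↔{a,g,q}
  q↔{a,g,h,w}
  s↔{g}
  w↔{a,g,q}

Chromatic number:
  clique {a,g,h,q} ⇒ need ≥ 4
  4-colouring: R0={g}  R1={a,s}  R2={q}  R3={h,w}
  χ = 4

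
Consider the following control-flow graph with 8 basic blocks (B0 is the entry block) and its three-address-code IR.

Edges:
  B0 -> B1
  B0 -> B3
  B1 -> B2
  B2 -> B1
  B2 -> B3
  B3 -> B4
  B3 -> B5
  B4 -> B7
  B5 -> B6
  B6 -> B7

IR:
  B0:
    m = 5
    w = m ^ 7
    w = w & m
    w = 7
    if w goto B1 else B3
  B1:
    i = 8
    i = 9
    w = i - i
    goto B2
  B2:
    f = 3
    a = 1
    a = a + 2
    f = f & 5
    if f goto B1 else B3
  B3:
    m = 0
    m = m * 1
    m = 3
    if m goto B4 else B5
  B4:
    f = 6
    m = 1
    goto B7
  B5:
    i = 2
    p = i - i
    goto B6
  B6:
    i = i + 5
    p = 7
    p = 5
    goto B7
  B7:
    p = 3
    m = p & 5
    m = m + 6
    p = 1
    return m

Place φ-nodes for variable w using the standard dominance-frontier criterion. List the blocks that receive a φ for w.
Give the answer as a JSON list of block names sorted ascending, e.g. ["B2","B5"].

idom tree: B1←B0 B2←B1 B3←B0 B4←B3 B5←B3 B6←B5 B7←B3
Dom at joins:
  B1: preds {B0,B2}: {B0} ∩ {B0,B1,B2} = {B0}; idom=B0
  B3: preds {B0,B2}: {B0} ∩ {B0,B1,B2} = {B0}; idom=B0
  B7: preds {B4,B6}: {B0,B3,B4} ∩ {B0,B3,B5,B6} = {B0,B3}; idom=B3

DF walk-up:
  B1←B0: walk · to B0
  B1←B2: walk B2→B1 to B0
  B3←B0: walk · to B0
  B3←B2: walk B2→B1 to B0
  B7←B4: walk B4 to B3
  B7←B6: walk B6→B5 to B3
  B0 → ∅
  B1 → {B1,B3}
  B2 → {B1,B3}
  B3 → ∅
  B4 → {B7}
  B5 → {B7}
  B6 → {B7}
  B7 → ∅

φ for w: defs {B0,B1}
  DF⁺ = {B1,B3}

Answer: ["B1", "B3"]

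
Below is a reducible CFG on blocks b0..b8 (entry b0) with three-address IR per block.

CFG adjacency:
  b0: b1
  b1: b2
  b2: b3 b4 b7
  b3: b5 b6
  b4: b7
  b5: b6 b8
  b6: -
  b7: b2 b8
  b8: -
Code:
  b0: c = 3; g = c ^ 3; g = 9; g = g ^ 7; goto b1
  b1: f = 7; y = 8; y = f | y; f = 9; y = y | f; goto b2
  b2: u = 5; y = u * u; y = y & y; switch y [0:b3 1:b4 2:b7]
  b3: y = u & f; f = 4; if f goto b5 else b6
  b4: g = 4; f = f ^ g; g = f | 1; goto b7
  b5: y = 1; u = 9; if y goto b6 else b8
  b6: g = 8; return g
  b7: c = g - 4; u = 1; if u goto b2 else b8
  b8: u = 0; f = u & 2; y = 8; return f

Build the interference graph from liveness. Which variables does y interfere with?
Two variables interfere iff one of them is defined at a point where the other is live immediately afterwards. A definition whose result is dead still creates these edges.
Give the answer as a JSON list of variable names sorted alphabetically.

Answer: ["f", "g", "u"]

Derivation:
Per-block:
  b0: {c,g} / ∅
  b1: {f,y} / ∅
  b2: {u,y} / ∅
  b3: {f,y} / {f,u}
  b4: {f,g} / {f}
  b5: {u,y} / ∅
  b6: {g} / ∅
  b7: {c,u} / {g}
  b8: {f,u,y} / ∅

Liveness:
  b0 li=∅ lo={g}
  b1 li={g} lo={f,g}
  b2 li={f,g} lo={f,g,u}
  b3 li={f,u} lo=∅
  b4 li={f} lo={f,g}
  b5 li=∅ lo=∅
  b6 li=∅ lo=∅
  b7 li={f,g} lo={f,g}
  b8 li=∅ lo=∅

Interfere edges:
  c: {f,g}
  f: {c,g,u,y}
  g: {c,f,u,y}
  u: {f,g,y}
  y: {f,g,u}

N(y) = ["f", "g", "u"]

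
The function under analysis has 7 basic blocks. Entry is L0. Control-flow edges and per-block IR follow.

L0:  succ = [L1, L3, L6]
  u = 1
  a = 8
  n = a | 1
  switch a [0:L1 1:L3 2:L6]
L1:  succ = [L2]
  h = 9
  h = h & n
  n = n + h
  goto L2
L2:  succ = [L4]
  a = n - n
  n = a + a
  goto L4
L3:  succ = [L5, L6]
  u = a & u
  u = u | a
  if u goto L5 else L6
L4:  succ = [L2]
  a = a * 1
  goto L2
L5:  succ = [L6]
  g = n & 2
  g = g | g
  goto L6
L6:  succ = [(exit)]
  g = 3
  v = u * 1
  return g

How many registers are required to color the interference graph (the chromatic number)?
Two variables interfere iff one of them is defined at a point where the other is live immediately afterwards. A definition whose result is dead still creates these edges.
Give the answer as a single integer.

Per-block:
  L0: {a,n,u} / ∅
  L1: {h,n} / {n}
  L2: {a,n} / {n}
  L3: {u} / {a,u}
  L4: {a} / {a}
  L5: {g} / {n}
  L6: {g,v} / {u}

Live sets:
  L0: in=∅ out={a,n,u}
  L1: in={n} out={n}
  L2: in={n} out={a,n}
  L3: in={a,n,u} out={n,u}
  L4: in={a,n} out={n}
  L5: in={n,u} out={u}
  L6: in={u} out=∅

Conflict graph:
  a: {n,u}
  g: {u,v}
  h: {n}
  n: {a,h,u}
  u: {a,g,n}
  v: {g}

Colouring:
  {a,n,u} pairwise interfere (3-clique) ⇒ χ ≥ 3
  3-colouring: R0={g,n}  R1={h,u,v}  R2={a}
  χ = 3

Answer: 3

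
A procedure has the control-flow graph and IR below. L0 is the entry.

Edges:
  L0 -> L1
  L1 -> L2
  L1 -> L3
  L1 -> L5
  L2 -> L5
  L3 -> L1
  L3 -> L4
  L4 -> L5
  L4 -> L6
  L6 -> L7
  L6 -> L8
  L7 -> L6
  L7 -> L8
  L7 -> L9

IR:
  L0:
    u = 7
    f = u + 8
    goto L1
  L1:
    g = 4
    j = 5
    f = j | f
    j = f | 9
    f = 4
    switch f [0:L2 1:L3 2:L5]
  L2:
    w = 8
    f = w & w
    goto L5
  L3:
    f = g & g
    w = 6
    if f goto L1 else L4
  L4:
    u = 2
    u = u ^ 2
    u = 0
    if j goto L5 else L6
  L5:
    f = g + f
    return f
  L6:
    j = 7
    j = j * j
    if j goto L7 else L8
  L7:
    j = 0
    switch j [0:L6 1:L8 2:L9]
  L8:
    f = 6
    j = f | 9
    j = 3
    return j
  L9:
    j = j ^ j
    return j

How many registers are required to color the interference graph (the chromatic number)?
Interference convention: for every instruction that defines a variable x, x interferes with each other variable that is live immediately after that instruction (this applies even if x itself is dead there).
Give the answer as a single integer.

Answer: 4

Derivation:
Per-block:
  L0: def={f,u} ue=∅
  L1: def={f,g,j} ue={f}
  L2: def={f,w} ue=∅
  L3: def={f,w} ue={g}
  L4: def={u} ue={j}
  L5: def={f} ue={f,g}
  L6: def={j} ue=∅
  L7: def={j} ue=∅
  L8: def={f,j} ue=∅
  L9: def={j} ue={j}

Backward fixpoint:
  live L0: ∅→{f}
  live L1: {f}→{f,g,j}
  live L2: {g}→{f,g}
  live L3: {g,j}→{f,g,j}
  live L4: {f,g,j}→{f,g}
  live L5: {f,g}→∅
  live L6: ∅→∅
  live L7: ∅→{j}
  live L8: ∅→∅
  live L9: {j}→∅

Conflict graph:
  f↔{g,j,u,w}
  g↔{f,j,u,w}
  j↔{f,g,u,w}
  u↔{f,g,j}
  w↔{f,g,j}

Colouring:
  clique {f,g,j,u} ⇒ need ≥ 4
  4-colouring: R0={f}  R1={g}  R2={j}  R3={u,w}
  χ = 4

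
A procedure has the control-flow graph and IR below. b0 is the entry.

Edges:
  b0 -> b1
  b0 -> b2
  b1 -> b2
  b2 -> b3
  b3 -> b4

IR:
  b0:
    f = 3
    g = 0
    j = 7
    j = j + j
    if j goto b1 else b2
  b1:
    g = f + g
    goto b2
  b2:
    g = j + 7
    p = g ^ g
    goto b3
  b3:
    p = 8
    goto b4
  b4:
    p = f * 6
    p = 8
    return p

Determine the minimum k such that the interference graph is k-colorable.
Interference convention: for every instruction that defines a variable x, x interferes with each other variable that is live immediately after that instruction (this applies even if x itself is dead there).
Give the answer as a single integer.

Block summaries:
  b0: def={f,g,j} ue=∅
  b1: def={g} ue={f,g}
  b2: def={g,p} ue={j}
  b3: def={p} ue=∅
  b4: def={p} ue={f}

Liveness:
  b0: in=∅ out={f,g,j}
  b1: in={f,g,j} out={f,j}
  b2: in={f,j} out={f}
  b3: in={f} out={f}
  b4: in={f} out=∅

Conflict graph:
  f — {g,j,p}
  g — {f,j}
  j — {f,g}
  p — {f}

Registers:
  clique {f,g,j} ⇒ need ≥ 3
  3-colouring: R0={f}  R1={g,p}  R2={j}
  χ = 3

Answer: 3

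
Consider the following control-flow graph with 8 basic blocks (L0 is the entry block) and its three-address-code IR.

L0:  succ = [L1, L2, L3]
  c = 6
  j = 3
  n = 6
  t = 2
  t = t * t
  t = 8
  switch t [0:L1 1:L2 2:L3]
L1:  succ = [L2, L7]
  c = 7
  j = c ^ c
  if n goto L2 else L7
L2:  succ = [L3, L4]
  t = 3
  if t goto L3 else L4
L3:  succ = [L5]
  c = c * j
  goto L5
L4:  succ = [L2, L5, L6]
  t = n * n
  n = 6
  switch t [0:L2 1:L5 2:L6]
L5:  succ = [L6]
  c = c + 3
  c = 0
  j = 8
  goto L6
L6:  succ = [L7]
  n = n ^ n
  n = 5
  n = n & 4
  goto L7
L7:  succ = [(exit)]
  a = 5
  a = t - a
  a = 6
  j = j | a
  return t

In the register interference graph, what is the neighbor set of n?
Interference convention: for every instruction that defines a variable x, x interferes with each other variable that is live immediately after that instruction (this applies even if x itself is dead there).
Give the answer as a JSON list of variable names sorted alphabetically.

Answer: ["c", "j", "t"]

Derivation:
def/use:
  L0: {c,j,n,t} / ∅
  L1: {c,j} / {n}
  L2: {t} / ∅
  L3: {c} / {c,j}
  L4: {n,t} / {n}
  L5: {c,j} / {c}
  L6: {n} / {n}
  L7: {a,j} / {j,t}

Liveness:
  L0: in=∅ out={c,j,n,t}
  L1: in={n,t} out={c,j,n,t}
  L2: in={c,j,n} out={c,j,n,t}
  L3: in={c,j,n,t} out={c,n,t}
  L4: in={c,j,n} out={c,j,n,t}
  L5: in={c,n,t} out={j,n,t}
  L6: in={j,n,t} out={j,t}
  L7: in={j,t} out=∅

Interference:
  a: {j,t}
  c: {j,n,t}
  j: {a,c,n,t}
  n: {c,j,t}
  t: {a,c,j,n}

N(n) = ["c", "j", "t"]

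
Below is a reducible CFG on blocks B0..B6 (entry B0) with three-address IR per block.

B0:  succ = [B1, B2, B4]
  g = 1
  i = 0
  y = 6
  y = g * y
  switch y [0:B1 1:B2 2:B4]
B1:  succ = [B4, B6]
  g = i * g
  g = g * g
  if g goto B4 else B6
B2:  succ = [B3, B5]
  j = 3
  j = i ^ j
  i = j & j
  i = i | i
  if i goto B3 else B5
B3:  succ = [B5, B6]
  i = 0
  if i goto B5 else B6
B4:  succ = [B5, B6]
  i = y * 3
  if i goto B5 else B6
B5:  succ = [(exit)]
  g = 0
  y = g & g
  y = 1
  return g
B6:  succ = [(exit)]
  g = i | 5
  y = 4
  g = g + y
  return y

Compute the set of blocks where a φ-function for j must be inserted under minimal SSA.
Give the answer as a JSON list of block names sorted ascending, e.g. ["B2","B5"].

Answer: ["B5", "B6"]

Analysis:
idom tree: B1←B0 B2←B0 B3←B2 B4←B0 B5←B0 B6←B0
Dom at joins:
  B4: preds {B0,B1}: {B0} ∩ {B0,B1} = {B0}; idom=B0
  B5: preds {B2,B3,B4}: {B0,B2} ∩ {B0,B2,B3} ∩ {B0,B4} = {B0}; idom=B0
  B6: preds {B1,B3,B4}: {B0,B1} ∩ {B0,B2,B3} ∩ {B0,B4} = {B0}; idom=B0

Frontier:
  B4←B0: walk · to B0
  B4←B1: walk B1 to B0
  B5←B2: walk B2 to B0
  B5←B3: walk B3→B2 to B0
  B5←B4: walk B4 to B0
  B6←B1: walk B1 to B0
  B6←B3: walk B3→B2 to B0
  B6←B4: walk B4 to B0
  B0: DF=∅
  B1: DF={B4,B6}
  B2: DF={B5,B6}
  B3: DF={B5,B6}
  B4: DF={B5,B6}
  B5: DF=∅
  B6: DF=∅

φ for j: defs {B2}
  DF⁺ = {B5,B6}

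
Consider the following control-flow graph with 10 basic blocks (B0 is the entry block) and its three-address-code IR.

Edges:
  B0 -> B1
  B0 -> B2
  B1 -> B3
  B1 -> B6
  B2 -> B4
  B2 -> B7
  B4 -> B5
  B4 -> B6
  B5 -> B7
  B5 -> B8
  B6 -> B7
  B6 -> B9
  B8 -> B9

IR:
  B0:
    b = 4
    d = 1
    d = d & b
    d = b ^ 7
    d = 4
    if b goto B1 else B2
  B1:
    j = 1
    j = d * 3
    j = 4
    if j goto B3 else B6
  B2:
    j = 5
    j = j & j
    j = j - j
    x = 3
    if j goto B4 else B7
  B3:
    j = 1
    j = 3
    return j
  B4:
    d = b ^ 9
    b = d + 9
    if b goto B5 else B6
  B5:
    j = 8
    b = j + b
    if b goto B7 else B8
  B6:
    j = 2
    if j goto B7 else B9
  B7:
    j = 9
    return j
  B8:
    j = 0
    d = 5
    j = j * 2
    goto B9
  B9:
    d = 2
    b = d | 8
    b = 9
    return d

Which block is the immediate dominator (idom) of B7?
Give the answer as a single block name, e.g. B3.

Answer: B0

Working:
idom tree: B1←B0 B2←B0 B3←B1 B4←B2 B5←B4 B6←B0 B7←B0 B8←B5 B9←B0
Join-block Dom:
  B6: preds {B1,B4}: {B0,B1} ∩ {B0,B2,B4} = {B0}; idom=B0
  B7: preds {B2,B5,B6}: {B0,B2} ∩ {B0,B2,B4,B5} ∩ {B0,B6} = {B0}; idom=B0
  B9: preds {B6,B8}: {B0,B6} ∩ {B0,B2,B4,B5,B8} = {B0}; idom=B0

idom(B7) = B0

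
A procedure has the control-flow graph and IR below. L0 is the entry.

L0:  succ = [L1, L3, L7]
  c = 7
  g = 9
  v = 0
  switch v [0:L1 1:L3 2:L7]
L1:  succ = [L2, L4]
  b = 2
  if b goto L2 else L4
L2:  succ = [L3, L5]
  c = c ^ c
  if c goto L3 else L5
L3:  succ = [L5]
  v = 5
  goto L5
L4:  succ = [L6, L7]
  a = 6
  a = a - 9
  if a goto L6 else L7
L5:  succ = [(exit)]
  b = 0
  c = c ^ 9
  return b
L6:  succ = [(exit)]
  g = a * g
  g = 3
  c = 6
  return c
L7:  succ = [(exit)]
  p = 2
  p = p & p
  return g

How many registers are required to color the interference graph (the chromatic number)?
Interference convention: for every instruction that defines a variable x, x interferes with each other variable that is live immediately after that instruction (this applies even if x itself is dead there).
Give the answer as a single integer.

Answer: 3

Working:
Block summaries:
  L0: def={c,g,v} ue=∅
  L1: def={b} ue=∅
  L2: def={c} ue={c}
  L3: def={v} ue=∅
  L4: def={a} ue=∅
  L5: def={b,c} ue={c}
  L6: def={c,g} ue={a,g}
  L7: def={p} ue={g}

Liveness:
  L0 li=∅ lo={c,g}
  L1 li={c,g} lo={c,g}
  L2 li={c} lo={c}
  L3 li={c} lo={c}
  L4 li={g} lo={a,g}
  L5 li={c} lo=∅
  L6 li={a,g} lo=∅
  L7 li={g} lo=∅

Conflict graph:
  a — {g}
  b — {c,g}
  c — {b,g,v}
  g — {a,b,c,p,v}
  p — {g}
  v — {c,g}

Chromatic number:
  clique {b,c,g} ⇒ need ≥ 3
  assign a→c1 b→c2 c→c1 g→c0 p→c1 v→c2 — no edge inside a register ⇒ χ ≤ 3
  χ = 3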